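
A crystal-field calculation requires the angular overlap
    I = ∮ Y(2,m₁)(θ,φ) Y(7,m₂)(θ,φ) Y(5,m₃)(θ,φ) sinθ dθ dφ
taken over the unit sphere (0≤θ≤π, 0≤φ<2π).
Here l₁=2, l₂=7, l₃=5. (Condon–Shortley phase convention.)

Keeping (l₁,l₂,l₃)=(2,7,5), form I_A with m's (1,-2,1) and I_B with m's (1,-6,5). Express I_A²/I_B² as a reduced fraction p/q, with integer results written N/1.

Shared (l₁,l₂,l₃)=(2,7,5): N and (l;000)² cancel in I_A²/I_B².
A: Δ = 4!·0!·10!/15! = 1/15015; Racah Σ t=1..1: t=1:−1/103680 = -1/103680; ⇒ 3j(2 7 5; 1 -2 1)² = 4/143, sgn -1
B: Δ = 4!·0!·10!/15! = 1/15015; Racah Σ t=1..1: t=1:−1/21772800 = -1/21772800; ⇒ 3j(2 7 5; 1 -6 5)² = 2/105, sgn -1
I_A²/I_B² = (4/143)/(2/105) = 210/143

210/143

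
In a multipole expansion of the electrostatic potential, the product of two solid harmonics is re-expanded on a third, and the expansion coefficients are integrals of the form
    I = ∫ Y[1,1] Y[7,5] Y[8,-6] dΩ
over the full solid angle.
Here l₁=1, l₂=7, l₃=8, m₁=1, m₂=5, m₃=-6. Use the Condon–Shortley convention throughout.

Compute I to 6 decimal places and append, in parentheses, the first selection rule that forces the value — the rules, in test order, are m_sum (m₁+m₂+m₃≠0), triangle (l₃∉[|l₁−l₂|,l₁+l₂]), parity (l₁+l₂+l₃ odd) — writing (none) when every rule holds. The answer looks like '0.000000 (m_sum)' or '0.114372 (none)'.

m-sum 0 ✓  L=16 even ✓  6≤8≤8 ✓
Π(2lᵢ+1) = 3×15×17 = 765
triangle coeff Δ(1,7,8) = 1/2040
Σ_t [0,0]: t=0:+1/25401600 = 1/25401600
(3j)²=8/255 [(1 7 8; 0 0 0)], sign=+1
Σ_t [0,0]: t=0:+1/1916006400 = 1/1916006400
(3j)²=91/2040 [(1 7 8; 1 5 -6)], sign=+1
⇒ 4πI² = 91/85
I = (+1)√(91/85/(4π)) = 0.29188132
No selection rule forces the value: the integral is nonzero (none).

0.291881 (none)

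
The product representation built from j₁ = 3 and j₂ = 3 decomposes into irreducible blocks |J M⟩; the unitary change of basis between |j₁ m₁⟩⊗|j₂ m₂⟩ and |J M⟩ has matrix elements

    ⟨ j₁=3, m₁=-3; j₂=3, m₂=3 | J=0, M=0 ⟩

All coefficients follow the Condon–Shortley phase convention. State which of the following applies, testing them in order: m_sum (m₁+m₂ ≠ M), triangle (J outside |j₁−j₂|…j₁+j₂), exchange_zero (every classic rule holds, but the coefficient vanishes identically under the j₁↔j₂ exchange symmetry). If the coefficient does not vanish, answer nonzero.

nonzero

m-sum: m₁+m₂ = -3+3 = 0, M = 0  ✓
triangle: |j₁−j₂| = 0 ≤ J = 0 ≤ j₁+j₂ = 6  ✓
exchange: j₁≠j₂ or m₁≠m₂ — the exchange symmetry imposes no constraint here
value check: CG = +√(1/7) = +0.377964 ≠ 0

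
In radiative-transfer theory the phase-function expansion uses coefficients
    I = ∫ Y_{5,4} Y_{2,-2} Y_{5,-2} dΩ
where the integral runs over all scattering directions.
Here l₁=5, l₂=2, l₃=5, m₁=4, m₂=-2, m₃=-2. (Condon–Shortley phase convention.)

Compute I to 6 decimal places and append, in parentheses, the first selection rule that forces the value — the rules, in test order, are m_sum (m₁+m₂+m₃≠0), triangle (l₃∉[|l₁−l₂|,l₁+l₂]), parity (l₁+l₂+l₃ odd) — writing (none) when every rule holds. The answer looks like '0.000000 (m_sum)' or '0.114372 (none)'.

m-sum 0 ✓  L=12 even ✓  3≤5≤7 ✓
Π(2lᵢ+1) = 11×5×11 = 605
triangle coeff Δ(5,2,5) = 1/38610
Σ_t [0,2]: t=0:+1/2880 t=1:−1/576 t=2:+1/2880 = -1/960
(3j)²=10/429 [(5 2 5; 0 0 0)], sign=+1
Σ_t [0,0]: t=0:+1/20160 = 1/20160
(3j)²=12/715 [(5 2 5; 4 -2 -2)], sign=-1
⇒ 4πI² = 40/169
I = (-1)√(40/169/(4π)) = -0.13724032
No selection rule forces the value: the integral is nonzero (none).

-0.137240 (none)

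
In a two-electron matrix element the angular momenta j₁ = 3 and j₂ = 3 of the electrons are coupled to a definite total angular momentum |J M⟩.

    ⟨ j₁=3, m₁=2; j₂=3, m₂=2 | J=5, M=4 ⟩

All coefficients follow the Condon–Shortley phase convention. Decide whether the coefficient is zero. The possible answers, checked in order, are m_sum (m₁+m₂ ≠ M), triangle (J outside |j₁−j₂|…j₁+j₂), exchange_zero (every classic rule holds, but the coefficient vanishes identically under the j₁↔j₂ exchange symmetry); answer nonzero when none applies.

m-sum: m₁+m₂ = 2+2 = 4, M = 4  ✓
triangle: |j₁−j₂| = 0 ≤ J = 5 ≤ j₁+j₂ = 6  ✓
exchange: j₁=j₂ and m₁=m₂, and (−1)^(j₁+j₂−J) = (−1)^1 = −1 forces ⟨j₁m₁;j₂m₂|JM⟩ = −⟨j₂m₂;j₁m₁|JM⟩ = −⟨j₁m₁;j₂m₂|JM⟩ ⇒ the coefficient vanishes identically
Racah sum check: Σ_k collapses to 0 ⇒ CG = 0

exchange_zero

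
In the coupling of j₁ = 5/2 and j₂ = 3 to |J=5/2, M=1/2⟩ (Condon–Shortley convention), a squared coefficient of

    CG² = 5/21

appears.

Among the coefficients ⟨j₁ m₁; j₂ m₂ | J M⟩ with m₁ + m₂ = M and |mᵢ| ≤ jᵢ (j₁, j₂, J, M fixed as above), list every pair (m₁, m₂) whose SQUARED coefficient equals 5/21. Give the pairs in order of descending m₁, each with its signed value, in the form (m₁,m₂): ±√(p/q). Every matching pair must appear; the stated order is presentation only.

Admissible pairs with m₁+m₂ = M = 1/2: (-5/2,3), (-3/2,2), (-1/2,1), (1/2,0), (3/2,-1), (5/2,-2)
  (m₁,m₂)=(5/2,-2): CG² = 5/14, CG = +√(5/14)
  (m₁,m₂)=(3/2,-1): CG² = 1/35, CG = −√(1/35)
  (m₁,m₂)=(1/2,0): CG² = 8/105, CG = −√(8/105)
  (m₁,m₂)=(-1/2,1): CG² = 8/35, CG = +√(8/35)
  (m₁,m₂)=(-3/2,2): CG² = 1/14, CG = −√(1/14)
  (m₁,m₂)=(-5/2,3): CG² = 5/21, CG = −√(5/21)   ← matches the target
Pairs with CG² = 5/21: (-5/2,3): −√(5/21)

(-5/2,3): −√(5/21)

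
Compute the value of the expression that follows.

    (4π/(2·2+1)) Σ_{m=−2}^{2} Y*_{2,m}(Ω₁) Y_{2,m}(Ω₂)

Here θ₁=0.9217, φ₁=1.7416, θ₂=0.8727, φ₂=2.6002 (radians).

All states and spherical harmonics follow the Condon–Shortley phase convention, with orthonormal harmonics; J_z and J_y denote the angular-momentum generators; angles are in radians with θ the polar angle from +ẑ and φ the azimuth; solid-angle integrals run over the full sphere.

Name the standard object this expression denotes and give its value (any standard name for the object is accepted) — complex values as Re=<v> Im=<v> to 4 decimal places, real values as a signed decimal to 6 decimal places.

This sum is the spherical-harmonic addition theorem: it equals the Legendre polynomial P_l(cos γ) of the angle γ between the two directions.
Expand P_2 via completeness: Σ_{m} conj(Y_{2,m}) at Ω₁ times Y_{2,m} at Ω₂ —
  m=-2: Y*=-0.23097 - 0.08212j  Y=0.10629 + 0.20023j  product -0.00811 - 0.05498j
  m=-1: Y*=-0.06323 + 0.36660j  Y=-0.32600 - 0.19603j  product 0.09248 - 0.10712j
  m=+0: Y*=0.03032 + 0.00000j  Y=0.07551 + 0.00000j  product 0.00229 + 0.00000j
  m=+1: Y*=0.06323 + 0.36660j  Y=0.32600 - 0.19603j  product 0.09248 + 0.10712j
  m=+2: Y*=-0.23097 + 0.08212j  Y=0.10629 - 0.20023j  product -0.00811 + 0.05498j
Total Σ_m = 0.17103 - 0.00000j. Multiply by 2.513274: 0.42985 - 0.00000j. P_2(cos γ) = 0.429854

Legendre polynomial (addition theorem), +0.429854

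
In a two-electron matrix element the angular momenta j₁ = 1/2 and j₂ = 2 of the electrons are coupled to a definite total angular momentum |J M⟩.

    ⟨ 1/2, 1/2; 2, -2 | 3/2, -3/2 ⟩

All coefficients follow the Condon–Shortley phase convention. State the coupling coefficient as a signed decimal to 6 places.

+0.894427

triangle: 1!×0!×3!/5! = 6/120
(j±m)!: 1!×0!×0!×4!×0!×3! = 144
prefactor² = (2J+1)×Δ×N² = 144/5
  k=0: +1/(0!×1!×0!×0!×0!×3!) = 1/6
Σ = 1/6  ⇒  CG² = 144/5×(1/6)² = 4/5
CG = +√(4/5) = +0.894427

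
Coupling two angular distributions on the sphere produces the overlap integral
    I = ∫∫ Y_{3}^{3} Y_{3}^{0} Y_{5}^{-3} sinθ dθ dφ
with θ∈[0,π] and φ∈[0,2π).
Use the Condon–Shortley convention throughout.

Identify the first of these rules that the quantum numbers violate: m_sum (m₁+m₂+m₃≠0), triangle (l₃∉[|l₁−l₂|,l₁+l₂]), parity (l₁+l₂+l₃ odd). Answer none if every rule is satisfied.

m₁+m₂+m₃ = 3 + 0 − 3 = 0  ✓
triangle: |3−3|=0 ≤ l₃=5 ≤ 3+3=6  ✓
parity: l₁+l₂+l₃ = 11 is odd  ✗

parity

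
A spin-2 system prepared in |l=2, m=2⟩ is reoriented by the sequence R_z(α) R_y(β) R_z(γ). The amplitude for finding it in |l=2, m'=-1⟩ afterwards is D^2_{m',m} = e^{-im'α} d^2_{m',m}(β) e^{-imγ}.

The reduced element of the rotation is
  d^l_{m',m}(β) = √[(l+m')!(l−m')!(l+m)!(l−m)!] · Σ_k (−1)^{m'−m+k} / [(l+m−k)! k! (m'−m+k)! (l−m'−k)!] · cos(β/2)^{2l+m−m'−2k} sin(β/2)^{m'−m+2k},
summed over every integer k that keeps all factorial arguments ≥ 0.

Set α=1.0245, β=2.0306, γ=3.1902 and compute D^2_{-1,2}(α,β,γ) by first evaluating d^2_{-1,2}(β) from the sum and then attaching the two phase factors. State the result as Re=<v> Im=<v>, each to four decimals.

Re=0.3882 Im=0.5175

Split into d^2_{-1,2}(β=2.0306) × two z-phases.
With c≡cos(β/2)=0.527365 and s≡sin(β/2)=0.849639, N=[1·6·24·1]^{1/2}=12.000000
k: max(0,(2)−(-1))=3 … min(2+(2),2−(-1))=3
  k=3: (−1)^0·12.0000/(6)·0.5274^1·0.8496^3 = +0.646911
d^2_{-1,2}(2.0306) = +0.646911
Phases: e^{-i·(-1)·1.0245}=+0.519526+0.854455i, e^{-i·(2)·3.1902}=+0.995278-0.097062i ⇒ D=+0.388152+0.517525i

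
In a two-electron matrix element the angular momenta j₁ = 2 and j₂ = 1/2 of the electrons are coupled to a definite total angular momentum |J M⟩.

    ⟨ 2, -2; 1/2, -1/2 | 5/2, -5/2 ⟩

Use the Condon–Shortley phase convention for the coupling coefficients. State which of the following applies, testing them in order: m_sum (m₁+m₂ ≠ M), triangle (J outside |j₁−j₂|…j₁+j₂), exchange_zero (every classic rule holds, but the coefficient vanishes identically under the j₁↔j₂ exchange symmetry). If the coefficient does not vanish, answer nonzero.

nonzero

m-sum: m₁+m₂ = -2+(-1/2) = -5/2, M = -5/2  ✓
triangle: |j₁−j₂| = 3/2 ≤ J = 5/2 ≤ j₁+j₂ = 5/2  ✓
exchange: j₁≠j₂ or m₁≠m₂ — the exchange symmetry imposes no constraint here
value check: CG = +1 = +1.000000 ≠ 0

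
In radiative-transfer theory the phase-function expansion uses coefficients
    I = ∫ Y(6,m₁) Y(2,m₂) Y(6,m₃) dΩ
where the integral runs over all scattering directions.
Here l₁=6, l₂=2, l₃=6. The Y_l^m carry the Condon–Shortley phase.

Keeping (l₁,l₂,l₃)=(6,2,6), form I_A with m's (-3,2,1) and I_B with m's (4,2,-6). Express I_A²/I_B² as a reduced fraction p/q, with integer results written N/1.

Same 6,2,6: normalisation and zero-m 3j drop out of the ratio.
A: Δ: 2! 10! 2! / 15! → 1/90090; sum: t=2:+1/120960 = 1/120960; 3j²(6 2 6; -3 2 1) = Δ·Π!·Σ² = 24/1001  (sign -1)
B: Δ: 2! 10! 2! / 15! → 1/90090; sum: t=2:+1/14515200 = 1/14515200; 3j²(6 2 6; 4 2 -6) = Δ·Π!·Σ² = 2/455  (sign +1)
I_A²/I_B² = (24/1001)/(2/455) = 60/11

60/11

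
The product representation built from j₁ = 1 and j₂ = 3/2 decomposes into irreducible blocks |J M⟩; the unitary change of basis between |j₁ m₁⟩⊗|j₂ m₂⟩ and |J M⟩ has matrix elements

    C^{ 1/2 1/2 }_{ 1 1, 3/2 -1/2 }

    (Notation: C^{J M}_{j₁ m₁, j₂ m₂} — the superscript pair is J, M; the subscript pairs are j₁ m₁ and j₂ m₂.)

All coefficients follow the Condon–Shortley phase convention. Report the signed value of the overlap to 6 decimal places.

j₁+j₂−J=2  J+j₁−j₂=0  J−j₁+j₂=1  j₁+j₂+J+1=4
(j₁±m₁, j₂±m₂, J±M) = (2,0,1,2,1,0)
P² = 2/3
sum k=0..0:
  [0] +1/2 = 1/2
S = 1/2
C² = P²·S² = 1/6 ; C = +0.408248

+0.408248  (= +√(1/6))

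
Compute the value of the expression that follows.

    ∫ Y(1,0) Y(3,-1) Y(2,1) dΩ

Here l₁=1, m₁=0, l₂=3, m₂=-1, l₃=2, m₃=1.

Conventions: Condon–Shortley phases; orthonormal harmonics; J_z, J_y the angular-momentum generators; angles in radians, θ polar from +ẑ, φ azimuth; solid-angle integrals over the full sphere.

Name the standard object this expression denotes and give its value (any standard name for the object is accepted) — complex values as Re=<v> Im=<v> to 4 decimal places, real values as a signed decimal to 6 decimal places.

This is a Gaunt coefficient — the integral of a triple product of spherical harmonics over the sphere.
Rules hold: Σm=0, L=6 even, 2≤2≤4.
N = 3·7·5 = 105
Δ = 2!·0!·4!/7! = 1/105
Racah Σ t=1..1: t=1:−1/4 = -1/4
⇒ 3j(1 3 2; 0 0 0)² = 3/35, sgn -1
Racah Σ t=1..1: t=1:−1/6 = -1/6
⇒ 3j(1 3 2; 0 -1 1)² = 8/105, sgn +1
4πI² = N·(3j₀)²·(3jₘ)² = 24/35
I = -1·√(0.685714/4π) = -0.23359668

Gaunt coefficient, -0.233597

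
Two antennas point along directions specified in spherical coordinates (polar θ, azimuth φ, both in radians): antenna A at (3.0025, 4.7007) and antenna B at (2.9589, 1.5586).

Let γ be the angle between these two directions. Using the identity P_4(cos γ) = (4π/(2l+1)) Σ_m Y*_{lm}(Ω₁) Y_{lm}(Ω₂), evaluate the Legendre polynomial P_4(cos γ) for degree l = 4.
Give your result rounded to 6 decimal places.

Addition theorem: P_4(cos γ) = (4π/9) Σ_m Y*_{lm}(Ω₁) Y_{lm}(Ω₂), m = −4…4:
  [-4]  conj(Y_{4,-4})(Ω₁) = 0.00016 - 0.00001j ; Y_{4,-4}(Ω₂) = 0.00048 + 0.00002j ; Δ = 0.00000 + 0.00000j
  [-3]  conj(Y_{4,-3})(Ω₁) = -0.00012 - 0.00330j ; Y_{4,-3}(Ω₂) = 0.00027 - 0.00738j ; Δ = -0.00002 - 0.00000j
  [-2]  conj(Y_{4,-2})(Ω₁) = -0.03771 + 0.00088j ; Y_{4,-2}(Ω₂) = -0.06368 - 0.00155j ; Δ = 0.00240 + 0.00000j
  [-1]  conj(Y_{4,-1})(Ω₁) = 0.00293 + 0.25107j ; Y_{4,-1}(Ω₂) = -0.00389 + 0.31853j ; Δ = -0.07998 - 0.00004j
  [+0]  conj(Y_{4,0})(Ω₁) = 0.76631 + 0.00000j ; Y_{4,0}(Ω₂) = 0.71065 + 0.00000j ; Δ = 0.54458 + 0.00000j
  [+1]  conj(Y_{4,1})(Ω₁) = -0.00293 + 0.25107j ; Y_{4,1}(Ω₂) = 0.00389 + 0.31853j ; Δ = -0.07998 + 0.00004j
  [+2]  conj(Y_{4,2})(Ω₁) = -0.03771 - 0.00088j ; Y_{4,2}(Ω₂) = -0.06368 + 0.00155j ; Δ = 0.00240 - 0.00000j
  [+3]  conj(Y_{4,3})(Ω₁) = 0.00012 - 0.00330j ; Y_{4,3}(Ω₂) = -0.00027 - 0.00738j ; Δ = -0.00002 + 0.00000j
  [+4]  conj(Y_{4,4})(Ω₁) = 0.00016 + 0.00001j ; Y_{4,4}(Ω₂) = 0.00048 - 0.00002j ; Δ = 0.00000 - 0.00000j
Σ over m = 0.38937 + 0.00000j; ×(4π/9) → 0.54366 + 0.00000j. Real part: 0.543664

0.543664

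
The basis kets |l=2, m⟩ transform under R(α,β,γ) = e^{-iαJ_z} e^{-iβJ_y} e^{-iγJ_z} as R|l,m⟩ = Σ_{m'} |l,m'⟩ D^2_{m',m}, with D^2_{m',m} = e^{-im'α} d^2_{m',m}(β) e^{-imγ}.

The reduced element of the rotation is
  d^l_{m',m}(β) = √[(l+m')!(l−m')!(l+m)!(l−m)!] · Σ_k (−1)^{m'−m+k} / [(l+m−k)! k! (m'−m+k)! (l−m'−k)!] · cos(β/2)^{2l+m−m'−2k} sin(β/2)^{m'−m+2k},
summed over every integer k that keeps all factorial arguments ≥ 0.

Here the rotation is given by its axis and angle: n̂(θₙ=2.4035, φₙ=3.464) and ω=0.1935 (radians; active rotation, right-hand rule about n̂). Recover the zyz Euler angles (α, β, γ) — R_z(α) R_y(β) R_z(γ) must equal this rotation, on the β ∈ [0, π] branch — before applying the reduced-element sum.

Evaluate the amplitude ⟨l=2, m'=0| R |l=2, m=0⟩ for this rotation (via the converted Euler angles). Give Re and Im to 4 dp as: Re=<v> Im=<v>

Axis–angle → zyz. n̂ = (sinθₙcosφₙ, sinθₙsinφₙ, cosθₙ) = (-0.638208, -0.213202, -0.739753), ω = 0.1935.
R = I cosω + sinω [n̂]ₓ + (1−cosω) n̂n̂ᵀ gives
  R = [+0.988939, +0.144790, -0.032187; -0.139711, +0.982186, +0.125668; +0.049809, -0.119781, +0.991550]
β = atan2(√(R₁₃²+R₂₃²), R₃₃) = 0.130091; α = atan2(R₂₃, R₁₃) mod 2π = 1.821531; γ = atan2(R₃₂, −R₃₁) mod 2π = 4.318309
D^2_{0,0}(1.8215,0.1301,4.3183) = e^{-i·0·1.8215}·d^2_{0,0}(0.1301)·e^{-i·0·4.3183}. Compute d first:
Half-angle: c=0.997885, s=0.064999. N=√(2·2·2·2)=4.000000
The bounds max(0,m−m')=0 and min(l+m,l−m')=2 give 3 terms
  k=0: (−1)^0·4.0000/(4)·0.9979^4·0.0650^0 = +0.991568
  k=1: (−1)^1·4.0000/(1)·0.9979^2·0.0650^2 = -0.016828
  k=2: (−1)^2·4.0000/(4)·0.9979^0·0.0650^4 = +0.000018
d^2_{0,0}(0.1301) = +0.991568 -0.016828 +0.000018 = +0.974758
D = (+1.000000+0.000000i)·(+0.974758)·(+1.000000+0.000000i) = +0.974758+0.000000i

Re=0.9748 Im=0.0000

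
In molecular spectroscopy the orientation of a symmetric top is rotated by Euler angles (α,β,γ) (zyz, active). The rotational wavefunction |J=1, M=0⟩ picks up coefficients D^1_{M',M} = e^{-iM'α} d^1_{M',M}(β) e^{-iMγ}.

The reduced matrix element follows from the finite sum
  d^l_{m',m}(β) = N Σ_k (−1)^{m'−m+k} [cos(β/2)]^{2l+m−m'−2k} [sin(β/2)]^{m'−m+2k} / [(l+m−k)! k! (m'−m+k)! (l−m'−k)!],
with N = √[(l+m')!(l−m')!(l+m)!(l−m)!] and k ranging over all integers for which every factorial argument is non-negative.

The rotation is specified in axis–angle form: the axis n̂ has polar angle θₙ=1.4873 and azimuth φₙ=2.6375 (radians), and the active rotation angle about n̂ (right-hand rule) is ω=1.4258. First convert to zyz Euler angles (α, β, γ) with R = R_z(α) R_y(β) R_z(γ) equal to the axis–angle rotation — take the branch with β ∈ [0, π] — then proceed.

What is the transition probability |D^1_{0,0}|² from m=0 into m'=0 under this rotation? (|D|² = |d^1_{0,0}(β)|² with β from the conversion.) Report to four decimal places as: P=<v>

Axis–angle → zyz. n̂ = (sinθₙcosφₙ, sinθₙsinφₙ, cosθₙ) = (-0.872563, +0.481330, +0.083399), ω = 1.4258.
R = I cosω + sinω [n̂]ₓ + (1−cosω) n̂n̂ᵀ gives
  R = [+0.795846, -0.441831, +0.414023; -0.276783, +0.342693, +0.897749; -0.538536, -0.829064, +0.150439]
β = atan2(√(R₁₃²+R₂₃²), R₃₃) = 1.419784; α = atan2(R₂₃, R₁₃) mod 2π = 1.138685; γ = atan2(R₃₂, −R₃₁) mod 2π = 5.288463
First d^1_{0,0}(β=1.4198), then the phase factors e^{-i(0)α} and e^{-i(0)γ}:
With c≡cos(β/2)=0.758432 and s≡sin(β/2)=0.651752, N=[1·1·1·1]^{1/2}=1.000000
The bounds max(0,m−m')=0 and min(l+m,l−m')=1 give 2 terms
  k=0: (−1)^0·1.0000/(1)·0.7584^2·0.6518^0 = +0.575220
  k=1: (−1)^1·1.0000/(1)·0.7584^0·0.6518^2 = -0.424780
d^1_{0,0}(1.4198) = +0.575220 -0.424780 = +0.150439
|D^1_{0,0}|² = |d^1_{0,0}(β)|² = (+0.150439)² = 0.022632 (the z-rotation phases have unit modulus)

P=0.0226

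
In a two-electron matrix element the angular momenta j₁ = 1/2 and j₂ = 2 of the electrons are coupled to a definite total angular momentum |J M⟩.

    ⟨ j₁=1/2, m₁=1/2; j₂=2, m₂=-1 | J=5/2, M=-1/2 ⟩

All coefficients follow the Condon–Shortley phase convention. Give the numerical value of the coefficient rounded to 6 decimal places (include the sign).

j₁+j₂−J=0  J+j₁−j₂=1  J−j₁+j₂=4  j₁+j₂+J+1=6
(j₁±m₁, j₂±m₂, J±M) = (1,0,1,3,2,3)
P² = 72/5
sum k=0..0:
  [0] +1/6 = 1/6
S = 1/6
C² = P²·S² = 2/5 ; C = +0.632456

+0.632456  (= +√(2/5))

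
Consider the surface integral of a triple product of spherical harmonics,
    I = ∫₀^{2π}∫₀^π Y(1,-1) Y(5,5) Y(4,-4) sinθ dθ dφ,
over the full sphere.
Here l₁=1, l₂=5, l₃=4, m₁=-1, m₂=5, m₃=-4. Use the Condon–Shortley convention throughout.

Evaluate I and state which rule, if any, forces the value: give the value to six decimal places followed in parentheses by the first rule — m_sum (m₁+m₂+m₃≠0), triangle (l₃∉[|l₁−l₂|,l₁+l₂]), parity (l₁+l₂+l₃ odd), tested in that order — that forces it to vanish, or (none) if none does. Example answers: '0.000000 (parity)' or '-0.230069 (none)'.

-0.329416 (none)

Checks pass: Σm=0; 10 even; l₃=4∈[4,6].
(2·1+1)(2·5+1)(2·4+1) = 297
Δ: 2! 0! 8! / 11! → 1/495
sum: t=1:−1/576 = -1/576
3j²(1 5 4; 0 0 0) = Δ·Π!·Σ² = 5/99  (sign -1)
sum: t=2:+1/80640 = 1/80640
3j²(1 5 4; -1 5 -4) = Δ·Π!·Σ² = 1/11  (sign +1)
combine: 4πI² = 297·5/99·1/11 = 15/11
take √, sign -1: I = -0.32941575
No selection rule forces the value: the integral is nonzero (none).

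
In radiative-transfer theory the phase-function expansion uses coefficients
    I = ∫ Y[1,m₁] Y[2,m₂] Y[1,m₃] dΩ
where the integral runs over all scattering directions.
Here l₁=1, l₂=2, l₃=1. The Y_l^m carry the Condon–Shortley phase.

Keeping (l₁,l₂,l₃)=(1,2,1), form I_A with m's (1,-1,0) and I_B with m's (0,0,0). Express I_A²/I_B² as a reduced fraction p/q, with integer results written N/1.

3/4

Shared (l₁,l₂,l₃)=(1,2,1): N and (l;000)² cancel in I_A²/I_B².
A: Δ = 2!·0!·2!/5! = 1/30; Racah Σ t=0..0: t=0:+1/2 = 1/2; ⇒ 3j(1 2 1; 1 -1 0)² = 1/10, sgn -1
B: Δ = 2!·0!·2!/5! = 1/30; Racah Σ t=1..1: t=1:−1/1 = -1/1; ⇒ 3j(1 2 1; 0 0 0)² = 2/15, sgn +1
I_A²/I_B² = (1/10)/(2/15) = 3/4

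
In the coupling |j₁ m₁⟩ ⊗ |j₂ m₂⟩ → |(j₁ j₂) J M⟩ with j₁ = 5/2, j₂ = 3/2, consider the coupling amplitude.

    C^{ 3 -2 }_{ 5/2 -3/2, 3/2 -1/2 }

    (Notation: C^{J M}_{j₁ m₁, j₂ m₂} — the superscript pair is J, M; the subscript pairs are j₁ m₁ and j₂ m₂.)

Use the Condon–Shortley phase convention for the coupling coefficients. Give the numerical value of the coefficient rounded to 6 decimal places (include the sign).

√[7·1!4!2!/8! · 1!4!1!2!1!5!] = √(48)
  +(−1)^0/∏(0,1,4,1,0,1)! = 1/24  (running 1/24)
  +(−1)^1/∏(1,0,3,0,1,2)! = -1/12  (running -1/24)
⟨..|..⟩ = √(48)·(-1/24) = -0.288675

−√(1/12) = -0.288675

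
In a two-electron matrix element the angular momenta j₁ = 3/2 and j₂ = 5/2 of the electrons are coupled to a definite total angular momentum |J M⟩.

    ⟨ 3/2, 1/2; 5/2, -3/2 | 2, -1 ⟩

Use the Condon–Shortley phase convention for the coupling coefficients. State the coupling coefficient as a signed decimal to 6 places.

j₁+j₂−J=2  J+j₁−j₂=1  J−j₁+j₂=3  j₁+j₂+J+1=7
(j₁±m₁, j₂±m₂, J±M) = (2,1,1,4,1,3)
P² = 24/7
sum k=0..1:
  [0] +1/4 = 1/4
  [1] −1/6 = -1/6
S = 1/12
C² = P²·S² = 1/42 ; C = +0.154303

+√(1/42) ≈ +0.154303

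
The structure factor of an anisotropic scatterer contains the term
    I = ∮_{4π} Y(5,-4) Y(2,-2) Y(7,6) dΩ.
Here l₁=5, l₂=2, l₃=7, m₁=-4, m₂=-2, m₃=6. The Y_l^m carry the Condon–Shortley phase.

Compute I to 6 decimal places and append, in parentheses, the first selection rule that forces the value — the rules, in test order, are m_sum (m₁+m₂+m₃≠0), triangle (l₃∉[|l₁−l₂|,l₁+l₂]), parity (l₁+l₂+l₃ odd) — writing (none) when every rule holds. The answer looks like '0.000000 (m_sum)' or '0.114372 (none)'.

Checks pass: Σm=0; 14 even; l₃=7∈[3,7].
(2·5+1)(2·2+1)(2·7+1) = 825
Δ: 0! 10! 4! / 15! → 1/15015
sum: t=0:+1/57600 = 1/57600
3j²(5 2 7; 0 0 0) = Δ·Π!·Σ² = 21/715  (sign -1)
sum: t=0:+1/8709120 = 1/8709120
3j²(5 2 7; -4 -2 6) = Δ·Π!·Σ² = 1/21  (sign -1)
combine: 4πI² = 825·21/715·1/21 = 15/13
take √, sign +1: I = 0.30301841
No selection rule forces the value: the integral is nonzero (none).

0.303018 (none)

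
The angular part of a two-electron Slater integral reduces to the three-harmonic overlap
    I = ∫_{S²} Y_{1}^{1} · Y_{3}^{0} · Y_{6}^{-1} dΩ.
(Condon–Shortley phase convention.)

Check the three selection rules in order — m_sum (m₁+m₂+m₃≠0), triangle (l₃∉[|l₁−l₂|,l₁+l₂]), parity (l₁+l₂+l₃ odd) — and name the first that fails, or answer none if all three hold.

Σmᵢ = 0  ✓
l₃∈[|l₁−l₂|,l₁+l₂]=[2,4] required, l₃=6 fails  ✗
Σlᵢ = 10 ⇒ even

triangle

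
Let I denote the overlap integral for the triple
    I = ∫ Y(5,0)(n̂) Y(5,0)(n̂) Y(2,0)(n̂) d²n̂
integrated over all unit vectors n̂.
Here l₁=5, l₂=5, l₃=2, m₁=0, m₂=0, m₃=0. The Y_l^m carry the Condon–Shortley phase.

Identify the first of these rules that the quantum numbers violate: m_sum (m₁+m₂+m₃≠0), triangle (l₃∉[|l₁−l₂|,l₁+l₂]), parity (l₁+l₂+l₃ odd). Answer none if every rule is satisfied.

none

m₁+m₂+m₃ = 0 + 0 + 0 = 0  ✓
triangle: |5−5|=0 ≤ l₃=2 ≤ 5+5=10  ✓
parity: l₁+l₂+l₃ = 12 is even  ✓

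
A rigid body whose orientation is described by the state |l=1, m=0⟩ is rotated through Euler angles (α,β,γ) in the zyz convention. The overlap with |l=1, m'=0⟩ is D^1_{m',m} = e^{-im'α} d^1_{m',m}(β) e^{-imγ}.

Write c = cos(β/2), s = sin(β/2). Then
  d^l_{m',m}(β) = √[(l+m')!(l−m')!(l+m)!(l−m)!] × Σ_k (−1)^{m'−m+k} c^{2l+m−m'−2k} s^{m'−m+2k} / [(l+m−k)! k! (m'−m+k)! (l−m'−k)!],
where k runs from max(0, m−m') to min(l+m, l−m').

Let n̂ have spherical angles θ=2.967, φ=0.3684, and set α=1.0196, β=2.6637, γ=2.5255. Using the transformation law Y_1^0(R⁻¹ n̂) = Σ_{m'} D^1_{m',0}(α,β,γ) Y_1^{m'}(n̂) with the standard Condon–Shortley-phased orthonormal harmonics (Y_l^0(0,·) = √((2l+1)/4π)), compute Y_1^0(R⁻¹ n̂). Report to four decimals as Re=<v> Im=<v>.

Re=0.4583 Im=0.0000

Need the full column D^1_{m',0} for m'=−1..1 at α=1.0196, β=2.6637, γ=2.5255.
cos(β/2)=0.236679, sin(β/2)=0.971588
d^1_{-1,0}: single k=1 term ⇒ +0.325205;  D = +0.170312+0.277041i
d^1_{0,0}: k∈[0..1] ⇒ +0.056017 -0.943983 = -0.887966;  D = -0.887966+0.000000i
d^1_{1,0}: single k=0 term ⇒ -0.325205;  D = -0.170312+0.277041i
Y_1^{m'}(θ=2.967,φ=0.3684) and Σ D·Y over m':
  (+0.1703+0.2770i)·(+0.0560-0.0216i)  (-0.8880+0.0000i)·(-0.4812+0.0000i)  (-0.1703+0.2770i)·(-0.0560-0.0216i)
Y_1^0(R⁻¹ n̂) = +0.458313+0.000000i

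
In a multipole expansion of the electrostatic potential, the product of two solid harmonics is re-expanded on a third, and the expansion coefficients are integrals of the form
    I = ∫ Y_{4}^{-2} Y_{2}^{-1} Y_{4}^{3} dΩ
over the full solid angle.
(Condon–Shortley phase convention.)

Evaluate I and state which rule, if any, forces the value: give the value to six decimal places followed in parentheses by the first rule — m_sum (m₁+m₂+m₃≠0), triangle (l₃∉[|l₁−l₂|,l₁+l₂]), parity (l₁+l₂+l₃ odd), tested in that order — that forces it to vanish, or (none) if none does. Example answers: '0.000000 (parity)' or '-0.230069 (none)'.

-0.187702 (none)

m-sum 0 ✓  L=10 even ✓  2≤4≤6 ✓
Π(2lᵢ+1) = 9×5×9 = 405
triangle coeff Δ(4,2,4) = 1/13860
Σ_t [0,2]: t=0:+1/192 t=1:−1/36 t=2:+1/192 = -5/288
(3j)²=20/693 [(4 2 4; 0 0 0)], sign=-1
Σ_t [0,1]: t=0:+1/1440 t=1:−1/240 = -1/288
(3j)²=5/132 [(4 2 4; -2 -1 3)], sign=+1
⇒ 4πI² = 375/847
I = (-1)√(375/847/(4π)) = -0.18770204
No selection rule forces the value: the integral is nonzero (none).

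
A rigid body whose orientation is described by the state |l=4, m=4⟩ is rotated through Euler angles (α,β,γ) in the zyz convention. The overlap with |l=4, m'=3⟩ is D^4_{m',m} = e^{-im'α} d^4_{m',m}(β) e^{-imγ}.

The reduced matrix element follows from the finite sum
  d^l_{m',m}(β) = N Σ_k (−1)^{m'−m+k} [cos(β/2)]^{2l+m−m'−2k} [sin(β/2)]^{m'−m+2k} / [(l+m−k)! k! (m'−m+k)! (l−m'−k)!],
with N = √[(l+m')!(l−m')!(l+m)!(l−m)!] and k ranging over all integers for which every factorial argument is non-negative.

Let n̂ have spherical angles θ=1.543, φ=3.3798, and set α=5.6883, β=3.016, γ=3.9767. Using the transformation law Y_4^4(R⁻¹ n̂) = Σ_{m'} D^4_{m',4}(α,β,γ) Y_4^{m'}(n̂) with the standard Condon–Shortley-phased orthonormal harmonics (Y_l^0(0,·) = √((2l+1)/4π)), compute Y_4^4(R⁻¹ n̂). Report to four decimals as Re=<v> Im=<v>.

Re=0.3948 Im=-0.1743

Need the full column D^4_{m',4} for m'=−4..4 at α=5.6883, β=3.0160, γ=3.9767.
cos(β/2)=0.062755, sin(β/2)=0.998029
d^4_{-4,4}: single k=8 term ⇒ +0.984340;  D = +0.832302+0.525546i
d^4_{-3,4}: single k=7 term ⇒ +0.175064;  D = +0.070215+0.160366i
d^4_{-2,4}: single k=6 term ⇒ +0.020594;  D = -0.003731+0.020253i
d^4_{-1,4}: single k=5 term ⇒ +0.001831;  D = -0.001284+0.001306i
d^4_{0,4}: single k=4 term ⇒ +0.000129;  D = -0.000126+0.000025i
d^4_{1,4}: single k=3 term ⇒ +0.000007;  D = -0.000007-0.000003i
d^4_{2,4}: single k=2 term ⇒ +0.000000;  D = -0.000000-0.000000i
d^4_{3,4}: single k=1 term ⇒ +0.000000;  D = +0.000000-0.000000i
d^4_{4,4}: single k=0 term ⇒ +0.000000;  D = +0.000000-0.000000i
Y_4^{m'}(θ=1.543,φ=3.3798) and Σ D·Y over m':
  (+0.8323+0.5255i)·(+0.2560-0.3601i)  (+0.0702+0.1604i)·(-0.0262+0.0228i)  (-0.0037+0.0203i)·(-0.2954+0.1525i)  (-0.0013+0.0013i)·(+0.0382-0.0093i)  (-0.0001+0.0000i)·(+0.3149+0.0000i)  (-0.0000-0.0000i)·(-0.0382-0.0093i)  (-0.0000-0.0000i)·(-0.2954-0.1525i)  (+0.0000-0.0000i)·(+0.0262+0.0228i)  (+0.0000-0.0000i)·(+0.2560+0.3601i)
Y_4^4(R⁻¹ n̂) = +0.394778-0.174293i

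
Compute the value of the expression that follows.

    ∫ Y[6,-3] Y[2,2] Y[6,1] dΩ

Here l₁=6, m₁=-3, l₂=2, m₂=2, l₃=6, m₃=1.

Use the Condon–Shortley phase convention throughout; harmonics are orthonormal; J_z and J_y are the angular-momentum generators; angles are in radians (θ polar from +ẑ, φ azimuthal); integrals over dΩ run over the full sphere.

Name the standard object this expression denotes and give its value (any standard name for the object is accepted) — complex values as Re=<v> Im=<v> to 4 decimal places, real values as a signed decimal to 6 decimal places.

Gaunt coefficient, +0.177674

This is a Gaunt coefficient — the integral of a triple product of spherical harmonics over the sphere.
m-sum 0 ✓  L=14 even ✓  4≤6≤8 ✓
Π(2lᵢ+1) = 13×5×13 = 845
triangle coeff Δ(6,2,6) = 1/90090
Σ_t [0,2]: t=0:+1/69120 t=1:−1/14400 t=2:+1/69120 = -7/172800
(3j)²=14/715 [(6 2 6; 0 0 0)], sign=-1
Σ_t [2,2]: t=2:+1/120960 = 1/120960
(3j)²=24/1001 [(6 2 6; -3 2 1)], sign=-1
⇒ 4πI² = 48/121
I = (+1)√(48/121/(4π)) = 0.17767364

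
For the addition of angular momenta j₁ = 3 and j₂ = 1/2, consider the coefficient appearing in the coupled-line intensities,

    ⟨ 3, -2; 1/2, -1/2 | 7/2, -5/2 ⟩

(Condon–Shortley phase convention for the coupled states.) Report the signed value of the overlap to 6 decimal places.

+0.925820

triangle: 0!×6!×1!/8! = 720/40320
(j±m)!: 1!×5!×0!×1!×1!×6! = 86400
prefactor² = (2J+1)×Δ×N² = 86400/7
  k=0: +1/(0!×0!×5!×0!×1!×1!) = 1/120
Σ = 1/120  ⇒  CG² = 86400/7×(1/120)² = 6/7
CG = +√(6/7) = +0.925820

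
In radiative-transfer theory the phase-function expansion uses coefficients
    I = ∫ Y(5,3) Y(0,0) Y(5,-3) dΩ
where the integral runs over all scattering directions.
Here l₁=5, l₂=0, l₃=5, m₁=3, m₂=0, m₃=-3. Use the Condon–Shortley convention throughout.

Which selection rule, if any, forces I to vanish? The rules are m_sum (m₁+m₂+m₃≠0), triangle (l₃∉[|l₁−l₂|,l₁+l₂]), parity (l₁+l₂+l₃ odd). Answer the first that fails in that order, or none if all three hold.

Σmᵢ = 0  ✓
l₃∈[|l₁−l₂|,l₁+l₂]=[5,5], have l₃=5  ✓
Σlᵢ = 10 ⇒ even  ✓

none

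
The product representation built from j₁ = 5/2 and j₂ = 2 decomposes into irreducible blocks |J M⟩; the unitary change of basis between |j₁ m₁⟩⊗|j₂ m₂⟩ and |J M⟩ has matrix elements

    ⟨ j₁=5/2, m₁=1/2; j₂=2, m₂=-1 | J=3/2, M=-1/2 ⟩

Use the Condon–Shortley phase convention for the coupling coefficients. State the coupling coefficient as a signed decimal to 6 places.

j₁+j₂−J=3  J+j₁−j₂=2  J−j₁+j₂=1  j₁+j₂+J+1=7
(j₁±m₁, j₂±m₂, J±M) = (3,2,1,3,1,2)
P² = 48/35
sum k=0..1:
  [0] +1/12 = 1/12
  [1] −1/2 = -1/2
S = -5/12
C² = P²·S² = 5/21 ; C = -0.487950

−√(5/21) = -0.487950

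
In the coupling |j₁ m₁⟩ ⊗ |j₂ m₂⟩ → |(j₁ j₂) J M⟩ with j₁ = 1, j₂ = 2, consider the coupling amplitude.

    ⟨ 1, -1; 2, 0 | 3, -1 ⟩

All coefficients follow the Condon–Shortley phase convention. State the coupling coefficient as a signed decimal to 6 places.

triangle: 0!·2!·4!/7! = 48/5040
(j±m)!: 0!·2!·2!·2!·2!·4! = 384
prefactor² = (2J+1)·Δ·N² = 128/5
  k=0: +1/(0!·0!·2!·2!·0!·2!) = 1/8
Σ = 1/8  ⇒  CG² = 128/5·(1/8)² = 2/5
CG = +√(2/5) = +0.632456

+0.632456  (= +√(2/5))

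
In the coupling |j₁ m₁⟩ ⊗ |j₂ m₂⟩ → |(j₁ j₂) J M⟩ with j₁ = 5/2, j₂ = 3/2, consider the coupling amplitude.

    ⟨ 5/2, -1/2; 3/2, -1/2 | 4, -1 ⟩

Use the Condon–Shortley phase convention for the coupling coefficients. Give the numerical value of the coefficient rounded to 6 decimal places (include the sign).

triangle: 0!×5!×3!/9! = 720/362880
(j±m)!: 2!×3!×1!×2!×3!×5! = 17280
prefactor² = (2J+1)×Δ×N² = 2160/7
  k=0: +1/(0!×0!×3!×1!×2!×2!) = 1/24
Σ = 1/24  ⇒  CG² = 2160/7×(1/24)² = 15/28
CG = +√(15/28) = +0.731925

+0.731925  (= +√(15/28))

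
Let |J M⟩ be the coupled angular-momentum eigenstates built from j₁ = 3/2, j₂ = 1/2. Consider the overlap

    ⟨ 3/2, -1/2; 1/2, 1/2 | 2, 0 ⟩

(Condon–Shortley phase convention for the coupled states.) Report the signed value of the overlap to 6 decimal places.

j₁+j₂−J=0  J+j₁−j₂=3  J−j₁+j₂=1  j₁+j₂+J+1=5
(j₁±m₁, j₂±m₂, J±M) = (1,2,1,0,2,2)
P² = 2
sum k=0..0:
  [0] +1/2 = 1/2
S = 1/2
C² = P²·S² = 1/2 ; C = +0.707107

+√(1/2) = +0.707107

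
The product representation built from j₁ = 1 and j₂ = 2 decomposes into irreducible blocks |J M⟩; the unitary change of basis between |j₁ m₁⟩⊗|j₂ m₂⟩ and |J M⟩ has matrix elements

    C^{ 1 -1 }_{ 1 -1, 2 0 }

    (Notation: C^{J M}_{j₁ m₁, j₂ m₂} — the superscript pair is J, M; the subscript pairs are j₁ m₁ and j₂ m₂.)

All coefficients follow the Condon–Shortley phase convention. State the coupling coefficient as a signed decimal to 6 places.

triangle: 2!×0!×2!/5! = 4/120
(j±m)!: 0!×2!×2!×2!×0!×2! = 16
prefactor² = (2J+1)×Δ×N² = 8/5
  k=2: +1/(2!×0!×0!×0!×0!×2!) = 1/4
Σ = 1/4  ⇒  CG² = 8/5×(1/4)² = 1/10
CG = +√(1/10) = +0.316228

+√(1/10) = +0.316228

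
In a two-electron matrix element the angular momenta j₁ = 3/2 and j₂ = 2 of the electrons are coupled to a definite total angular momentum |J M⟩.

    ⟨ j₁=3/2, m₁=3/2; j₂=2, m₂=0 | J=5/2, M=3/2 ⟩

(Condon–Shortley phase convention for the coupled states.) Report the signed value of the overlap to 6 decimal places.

+0.717137

j₁+j₂−J=1  J+j₁−j₂=2  J−j₁+j₂=3  j₁+j₂+J+1=7
(j₁±m₁, j₂±m₂, J±M) = (3,0,2,2,4,1)
P² = 288/35
sum k=0..0:
  [0] +1/4 = 1/4
S = 1/4
C² = P²·S² = 18/35 ; C = +0.717137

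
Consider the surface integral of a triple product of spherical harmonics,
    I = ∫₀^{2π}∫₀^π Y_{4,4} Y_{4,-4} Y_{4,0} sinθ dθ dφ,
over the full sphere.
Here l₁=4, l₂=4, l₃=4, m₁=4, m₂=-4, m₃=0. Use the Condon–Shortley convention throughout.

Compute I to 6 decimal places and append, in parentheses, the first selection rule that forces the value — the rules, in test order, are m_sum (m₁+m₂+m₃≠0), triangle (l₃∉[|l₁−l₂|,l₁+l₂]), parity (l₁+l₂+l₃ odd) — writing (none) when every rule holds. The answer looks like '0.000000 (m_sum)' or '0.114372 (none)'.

0.106525 (none)

m-sum 0 ✓  L=12 even ✓  0≤4≤8 ✓
Π(2lᵢ+1) = 9×9×9 = 729
triangle coeff Δ(4,4,4) = 1/450450
Σ_t [0,4]: t=0:+1/13824 t=1:−1/216 t=2:+1/64 t=3:−1/216 t=4:+1/13824 = 5/768
(3j)²=18/1001 [(4 4 4; 0 0 0)], sign=+1
Σ_t [0,0]: t=0:+1/13824 = 1/13824
(3j)²=14/1287 [(4 4 4; 4 -4 0)], sign=+1
⇒ 4πI² = 2916/20449
I = (+1)√(2916/20449/(4π)) = 0.10652531
No selection rule forces the value: the integral is nonzero (none).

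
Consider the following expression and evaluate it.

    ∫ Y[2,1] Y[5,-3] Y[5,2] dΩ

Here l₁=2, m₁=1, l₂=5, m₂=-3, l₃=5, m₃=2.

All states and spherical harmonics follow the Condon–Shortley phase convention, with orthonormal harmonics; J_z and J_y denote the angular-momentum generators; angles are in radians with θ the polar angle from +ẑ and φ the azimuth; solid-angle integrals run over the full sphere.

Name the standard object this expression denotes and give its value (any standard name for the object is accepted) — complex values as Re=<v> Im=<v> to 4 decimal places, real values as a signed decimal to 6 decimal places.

This is a Gaunt coefficient — the integral of a triple product of spherical harmonics over the sphere.
Rules hold: Σm=0, L=12 even, 3≤5≤7.
N = 5·11·11 = 605
Δ = 2!·2!·8!/13! = 1/38610
Racah Σ t=0..2: t=0:+1/2880 t=1:−1/576 t=2:+1/2880 = -1/960
⇒ 3j(2 5 5; 0 0 0)² = 10/429, sgn +1
Racah Σ t=0..1: t=0:+1/2880 t=1:−1/10080 = 1/4032
⇒ 3j(2 5 5; 1 -3 2)² = 10/429, sgn -1
4πI² = N·(3j₀)²·(3jₘ)² = 500/1521
I = -1·√(0.328731/4π) = -0.16173926

Gaunt coefficient, -0.161739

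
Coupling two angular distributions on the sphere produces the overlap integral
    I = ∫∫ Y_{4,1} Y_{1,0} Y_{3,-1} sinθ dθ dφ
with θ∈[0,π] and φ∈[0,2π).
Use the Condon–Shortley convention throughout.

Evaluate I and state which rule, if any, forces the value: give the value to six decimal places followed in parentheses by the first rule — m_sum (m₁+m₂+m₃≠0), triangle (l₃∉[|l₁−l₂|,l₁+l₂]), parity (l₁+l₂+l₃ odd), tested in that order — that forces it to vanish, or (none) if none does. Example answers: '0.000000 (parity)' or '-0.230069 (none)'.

-0.238414 (none)

m-sum 0 ✓  L=8 even ✓  3≤3≤5 ✓
Π(2lᵢ+1) = 9×3×7 = 189
triangle coeff Δ(4,1,3) = 1/252
Σ_t [1,1]: t=1:−1/36 = -1/36
(3j)²=4/63 [(4 1 3; 0 0 0)], sign=+1
Σ_t [1,1]: t=1:−1/48 = -1/48
(3j)²=5/84 [(4 1 3; 1 0 -1)], sign=-1
⇒ 4πI² = 5/7
I = (-1)√(5/7/(4π)) = -0.23841361
No selection rule forces the value: the integral is nonzero (none).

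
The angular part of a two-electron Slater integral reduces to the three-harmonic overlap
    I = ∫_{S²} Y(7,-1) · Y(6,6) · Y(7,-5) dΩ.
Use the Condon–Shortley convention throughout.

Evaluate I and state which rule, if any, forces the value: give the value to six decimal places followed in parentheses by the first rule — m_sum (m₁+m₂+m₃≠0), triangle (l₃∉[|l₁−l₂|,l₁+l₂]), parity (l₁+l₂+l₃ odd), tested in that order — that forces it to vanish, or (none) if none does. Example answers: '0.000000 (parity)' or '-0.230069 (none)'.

Rules hold: Σm=0, L=20 even, 1≤7≤13.
N = 15·13·15 = 2925
Δ = 6!·8!·6!/21! = 1/2444321880
Racah Σ t=0..6: t=0:+1/2612736000 t=1:−1/20736000 t=2:+1/1658880 t=3:−1/746496 t=4:+1/1658880 t=5:−1/20736000 t=6:+1/2612736000 = -1/4354560
⇒ 3j(7 6 7; 0 0 0)² = 1000/138567, sgn +1
Racah Σ t=6..6: t=6:+1/746496000 = 1/746496000
⇒ 3j(7 6 7; -1 6 -5)² = 616/62985, sgn +1
4πI² = N·(3j₀)²·(3jₘ)² = 280000/1356277
I = +1·√(0.206448/4π) = 0.12817398
No selection rule forces the value: the integral is nonzero (none).

0.128174 (none)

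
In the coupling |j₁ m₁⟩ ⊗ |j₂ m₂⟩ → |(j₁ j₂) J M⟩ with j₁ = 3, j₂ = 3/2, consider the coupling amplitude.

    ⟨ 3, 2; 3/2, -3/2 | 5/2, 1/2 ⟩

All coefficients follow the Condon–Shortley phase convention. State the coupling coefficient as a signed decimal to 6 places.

triangle: 2!·4!·1!/8! = 48/40320
(j±m)!: 5!·1!·0!·3!·3!·2! = 8640
prefactor² = (2J+1)·Δ·N² = 432/7
  k=0: +1/(0!·2!·1!·0!·3!·1!) = 1/12
Σ = 1/12  ⇒  CG² = 432/7·(1/12)² = 3/7
CG = +√(3/7) = +0.654654

+√(3/7) ≈ +0.654654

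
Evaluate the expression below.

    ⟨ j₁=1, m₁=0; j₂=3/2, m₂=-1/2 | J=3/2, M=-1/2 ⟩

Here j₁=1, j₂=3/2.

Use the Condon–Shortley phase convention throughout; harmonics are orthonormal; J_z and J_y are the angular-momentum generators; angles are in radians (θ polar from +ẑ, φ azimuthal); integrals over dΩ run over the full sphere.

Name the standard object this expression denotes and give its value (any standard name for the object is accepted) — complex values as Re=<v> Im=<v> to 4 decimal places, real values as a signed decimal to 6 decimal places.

This is a Clebsch–Gordan (vector-coupling) coefficient.
√[4·1!1!2!/5! · 1!1!1!2!1!2!] = √(4/15)
  +(−1)^0/∏(0,1,1,1,0,1)! = 1  (running 1)
  +(−1)^1/∏(1,0,0,0,1,2)! = -1/2  (running 1/2)
⟨..|..⟩ = √(4/15)·(1/2) = +0.258199

Clebsch–Gordan coefficient, +√(1/15) ≈ +0.258199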